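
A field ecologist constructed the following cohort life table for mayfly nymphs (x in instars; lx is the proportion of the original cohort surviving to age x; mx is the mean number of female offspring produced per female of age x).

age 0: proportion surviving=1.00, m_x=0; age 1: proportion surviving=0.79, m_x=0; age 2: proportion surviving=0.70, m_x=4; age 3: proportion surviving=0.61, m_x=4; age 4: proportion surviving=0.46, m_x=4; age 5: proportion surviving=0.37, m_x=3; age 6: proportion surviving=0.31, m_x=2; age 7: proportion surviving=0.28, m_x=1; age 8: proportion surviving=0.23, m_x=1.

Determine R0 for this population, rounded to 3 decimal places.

lx·mx by age: 0, 0, 2.8, 2.44, 1.84, 1.11, 0.62, 0.28, 0.23
R0 = Σ lx·mx = 9.32 → 9.320

9.320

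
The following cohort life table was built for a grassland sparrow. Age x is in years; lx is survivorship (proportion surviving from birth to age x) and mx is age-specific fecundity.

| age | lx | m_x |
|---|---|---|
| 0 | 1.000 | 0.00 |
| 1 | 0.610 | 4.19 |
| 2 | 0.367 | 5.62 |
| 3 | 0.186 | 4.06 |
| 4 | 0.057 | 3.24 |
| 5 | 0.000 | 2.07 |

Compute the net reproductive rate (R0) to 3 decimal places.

lx·mx by age: 0, 2.5559, 2.06254, 0.75516, 0.18468, 0
R0 = Σ lx·mx = 5.55828 → 5.558

5.558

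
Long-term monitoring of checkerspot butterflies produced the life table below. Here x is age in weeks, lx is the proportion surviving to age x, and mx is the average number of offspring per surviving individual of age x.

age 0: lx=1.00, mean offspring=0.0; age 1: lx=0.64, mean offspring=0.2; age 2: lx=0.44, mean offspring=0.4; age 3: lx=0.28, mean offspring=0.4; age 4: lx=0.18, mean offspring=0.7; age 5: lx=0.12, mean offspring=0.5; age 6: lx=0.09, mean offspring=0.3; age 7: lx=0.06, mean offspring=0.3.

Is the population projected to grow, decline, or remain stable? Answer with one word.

R0 = Σ lx·mx = 0 + 0.128 + 0.176 + 0.112 + 0.126 + 0.06 + 0.027 + 0.018 = 0.647
R0 < 1, so the population is declining.

declining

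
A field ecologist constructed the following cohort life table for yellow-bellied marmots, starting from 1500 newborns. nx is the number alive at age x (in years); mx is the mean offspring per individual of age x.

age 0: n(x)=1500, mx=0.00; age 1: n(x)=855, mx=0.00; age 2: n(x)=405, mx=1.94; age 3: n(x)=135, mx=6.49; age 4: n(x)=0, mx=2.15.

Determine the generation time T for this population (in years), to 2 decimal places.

lx = nx/n0 = nx/1500: 1, 0.57, 0.27, 0.09, 0
lx·mx: 0, 0, 0.5238, 0.5841, 0 → R0 = 1.1079
x·lx·mx: 0, 0, 1.0476, 1.7523, 0 → Σ = 2.7999
T = 2.7999 / 1.1079 = 2.527214… → 2.53

2.53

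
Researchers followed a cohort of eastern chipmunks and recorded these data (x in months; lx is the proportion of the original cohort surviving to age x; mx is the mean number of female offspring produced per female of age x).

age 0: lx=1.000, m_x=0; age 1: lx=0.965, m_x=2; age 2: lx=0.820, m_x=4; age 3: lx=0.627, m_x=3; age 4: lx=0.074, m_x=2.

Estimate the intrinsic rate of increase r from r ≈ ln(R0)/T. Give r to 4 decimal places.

0.9731

R0 = Σ lx·mx = 0 + 1.93 + 3.28 + 1.881 + 0.148 = 7.239
Σ x·lx·mx = 14.725; T = 14.725/7.239 = 2.03412…
r ≈ ln(R0)/T = ln(7.239)/2.03412… = 0.973139… → 0.9731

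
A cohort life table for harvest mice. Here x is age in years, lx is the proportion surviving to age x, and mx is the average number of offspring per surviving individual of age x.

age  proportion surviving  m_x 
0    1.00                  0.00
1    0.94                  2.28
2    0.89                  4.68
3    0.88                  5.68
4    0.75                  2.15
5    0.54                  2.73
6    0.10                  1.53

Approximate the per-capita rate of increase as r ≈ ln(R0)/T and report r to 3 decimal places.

R0 = Σ lx·mx = 0 + 2.1432 + 4.1652 + 4.9984 + 1.6125 + 1.4742 + 0.153 = 14.5465
Σ x·lx·mx = 40.2078; T = 40.2078/14.5465 = 2.76409…
r ≈ ln(R0)/T = ln(14.5465)/2.76409… = 0.96862… → 0.969

0.969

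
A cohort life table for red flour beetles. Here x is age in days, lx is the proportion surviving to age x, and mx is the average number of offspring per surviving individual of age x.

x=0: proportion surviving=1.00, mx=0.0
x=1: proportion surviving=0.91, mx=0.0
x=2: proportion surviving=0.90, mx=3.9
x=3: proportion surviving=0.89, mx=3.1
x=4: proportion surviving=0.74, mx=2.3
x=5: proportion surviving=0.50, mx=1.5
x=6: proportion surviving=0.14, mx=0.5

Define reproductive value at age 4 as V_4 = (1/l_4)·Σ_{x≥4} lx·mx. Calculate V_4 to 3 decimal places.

lx·mx for x ≥ 4: 1.702, 0.75, 0.07 → sum = 2.522
V_4 = 2.522 / l_4 = 2.522 / 0.74 = 3.408108… → 3.408

3.408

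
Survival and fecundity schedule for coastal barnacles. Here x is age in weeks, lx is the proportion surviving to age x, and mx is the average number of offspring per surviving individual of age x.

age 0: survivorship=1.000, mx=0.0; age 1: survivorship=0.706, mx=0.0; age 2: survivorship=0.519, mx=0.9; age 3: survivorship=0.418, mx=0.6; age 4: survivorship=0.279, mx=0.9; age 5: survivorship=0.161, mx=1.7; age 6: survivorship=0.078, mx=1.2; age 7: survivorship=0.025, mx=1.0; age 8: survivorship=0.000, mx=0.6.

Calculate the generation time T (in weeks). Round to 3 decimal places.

3.523

lx·mx: 0, 0, 0.4671, 0.2508, 0.2511, 0.2737, 0.0936, 0.025, 0 → R0 = 1.3613
x·lx·mx: 0, 0, 0.9342, 0.7524, 1.0044, 1.3685, 0.5616, 0.175, 0 → Σ = 4.7961
T = 4.7961 / 1.3613 = 3.523176… → 3.523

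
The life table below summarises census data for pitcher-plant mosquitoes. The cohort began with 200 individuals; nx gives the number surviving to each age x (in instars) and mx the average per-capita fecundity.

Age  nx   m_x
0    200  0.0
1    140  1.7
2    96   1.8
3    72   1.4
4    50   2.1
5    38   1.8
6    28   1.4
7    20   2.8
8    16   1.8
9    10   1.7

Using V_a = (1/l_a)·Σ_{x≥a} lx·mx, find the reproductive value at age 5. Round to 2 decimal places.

5.51

lx = nx/n0 = nx/200: 1, 0.7, 0.48, 0.36, 0.25, 0.19, 0.14, 0.1, 0.08, 0.05
lx·mx for x ≥ 5: 0.342, 0.196, 0.28, 0.144, 0.085 → sum = 1.047
V_5 = 1.047 / l_5 = 1.047 / 0.19 = 5.510526… → 5.51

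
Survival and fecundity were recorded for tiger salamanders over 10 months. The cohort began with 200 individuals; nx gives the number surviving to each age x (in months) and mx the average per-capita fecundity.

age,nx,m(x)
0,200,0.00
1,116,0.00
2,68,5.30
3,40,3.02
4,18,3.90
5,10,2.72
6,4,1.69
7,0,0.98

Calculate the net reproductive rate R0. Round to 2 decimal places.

lx = nx/n0 = nx/200: 1, 0.58, 0.34, 0.2, 0.09, 0.05, 0.02, 0
lx·mx by age: 0, 0, 1.802, 0.604, 0.351, 0.136, 0.0338, 0
R0 = Σ lx·mx = 2.9268 → 2.93

2.93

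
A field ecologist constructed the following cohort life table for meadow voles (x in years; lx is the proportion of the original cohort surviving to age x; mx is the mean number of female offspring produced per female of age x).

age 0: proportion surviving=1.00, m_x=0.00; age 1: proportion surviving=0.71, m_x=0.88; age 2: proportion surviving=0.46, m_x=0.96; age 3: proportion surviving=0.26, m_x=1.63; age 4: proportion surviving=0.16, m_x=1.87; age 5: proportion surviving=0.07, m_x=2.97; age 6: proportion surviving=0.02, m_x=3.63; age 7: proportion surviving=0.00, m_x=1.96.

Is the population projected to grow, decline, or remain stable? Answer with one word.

R0 = Σ lx·mx = 0 + 0.6248 + 0.4416 + 0.4238 + 0.2992 + 0.2079 + 0.0726 + 0 = 2.0699
R0 > 1, so the population is growing.

growing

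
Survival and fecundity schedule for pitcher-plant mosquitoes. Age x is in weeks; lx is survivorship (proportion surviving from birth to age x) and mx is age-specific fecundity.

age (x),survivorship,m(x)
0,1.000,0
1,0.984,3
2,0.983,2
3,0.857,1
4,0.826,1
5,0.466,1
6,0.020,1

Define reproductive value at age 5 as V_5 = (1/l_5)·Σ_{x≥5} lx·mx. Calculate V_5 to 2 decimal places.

lx·mx for x ≥ 5: 0.466, 0.02 → sum = 0.486
V_5 = 0.486 / l_5 = 0.486 / 0.466 = 1.042918… → 1.04

1.04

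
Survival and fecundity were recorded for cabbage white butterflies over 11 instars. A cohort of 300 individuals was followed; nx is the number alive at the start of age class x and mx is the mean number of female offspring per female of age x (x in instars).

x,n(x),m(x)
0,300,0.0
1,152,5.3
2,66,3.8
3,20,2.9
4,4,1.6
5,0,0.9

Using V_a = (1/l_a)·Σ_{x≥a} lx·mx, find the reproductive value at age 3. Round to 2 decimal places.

3.22

lx = nx/n0 = nx/300: 1, 0.50667…, 0.22, 0.06667…, 0.01333…, 0
lx·mx for x ≥ 3: 0.193333…, 0.021333…, 0 → sum = 0.214667…
V_3 = 0.214667… / l_3 = 0.214667… / 0.066667… = 3.22… → 3.22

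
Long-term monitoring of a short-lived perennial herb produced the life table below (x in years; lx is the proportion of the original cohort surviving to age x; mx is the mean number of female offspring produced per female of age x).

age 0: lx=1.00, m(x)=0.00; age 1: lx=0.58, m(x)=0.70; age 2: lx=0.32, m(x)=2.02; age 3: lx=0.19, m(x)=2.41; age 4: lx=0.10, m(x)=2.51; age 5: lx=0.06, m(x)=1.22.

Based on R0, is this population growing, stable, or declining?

R0 = Σ lx·mx = 0 + 0.406 + 0.6464 + 0.4579 + 0.251 + 0.0732 = 1.8345
R0 > 1, so the population is growing.

growing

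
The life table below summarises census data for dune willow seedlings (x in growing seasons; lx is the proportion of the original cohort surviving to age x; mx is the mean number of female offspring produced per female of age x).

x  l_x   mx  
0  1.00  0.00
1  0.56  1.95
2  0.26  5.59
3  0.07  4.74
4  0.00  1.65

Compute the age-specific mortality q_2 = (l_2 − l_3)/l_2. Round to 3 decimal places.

0.731

q_2 = (l_2 − l_3) / l_2 = (0.26 − 0.07) / 0.26
     = 0.19 / 0.26 = 0.730769… → 0.731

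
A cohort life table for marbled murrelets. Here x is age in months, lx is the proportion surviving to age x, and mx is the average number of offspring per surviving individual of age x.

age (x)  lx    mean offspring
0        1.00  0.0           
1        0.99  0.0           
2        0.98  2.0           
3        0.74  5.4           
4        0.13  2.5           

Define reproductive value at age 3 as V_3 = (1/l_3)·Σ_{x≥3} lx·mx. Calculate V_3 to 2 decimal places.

lx·mx for x ≥ 3: 3.996, 0.325 → sum = 4.321
V_3 = 4.321 / l_3 = 4.321 / 0.74 = 5.839189… → 5.84

5.84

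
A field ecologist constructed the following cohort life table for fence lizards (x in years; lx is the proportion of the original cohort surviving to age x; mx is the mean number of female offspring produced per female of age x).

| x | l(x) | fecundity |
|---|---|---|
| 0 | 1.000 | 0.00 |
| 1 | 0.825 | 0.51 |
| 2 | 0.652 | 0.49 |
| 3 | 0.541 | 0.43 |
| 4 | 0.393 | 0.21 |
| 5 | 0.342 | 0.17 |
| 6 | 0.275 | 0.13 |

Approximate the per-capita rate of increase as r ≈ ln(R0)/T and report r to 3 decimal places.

R0 = Σ lx·mx = 0 + 0.42075 + 0.31948 + 0.23263 + 0.08253 + 0.05814 + 0.03575 = 1.14928
Σ x·lx·mx = 2.59292; T = 2.59292/1.14928 = 2.25613…
r ≈ ln(R0)/T = ln(1.14928)/2.25613… = 0.06167… → 0.062

0.062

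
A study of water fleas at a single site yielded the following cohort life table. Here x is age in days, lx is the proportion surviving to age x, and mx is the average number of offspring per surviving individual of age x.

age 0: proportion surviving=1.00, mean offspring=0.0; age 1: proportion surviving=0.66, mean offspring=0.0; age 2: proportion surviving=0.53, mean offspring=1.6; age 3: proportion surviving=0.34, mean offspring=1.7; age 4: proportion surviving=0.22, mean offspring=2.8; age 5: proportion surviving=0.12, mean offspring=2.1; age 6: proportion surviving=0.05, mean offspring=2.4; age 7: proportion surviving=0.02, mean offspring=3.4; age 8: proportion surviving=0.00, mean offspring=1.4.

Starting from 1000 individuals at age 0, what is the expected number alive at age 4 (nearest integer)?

220

Expected survivors = N0 · l_4 = 1000 × 0.22 = 220 → 220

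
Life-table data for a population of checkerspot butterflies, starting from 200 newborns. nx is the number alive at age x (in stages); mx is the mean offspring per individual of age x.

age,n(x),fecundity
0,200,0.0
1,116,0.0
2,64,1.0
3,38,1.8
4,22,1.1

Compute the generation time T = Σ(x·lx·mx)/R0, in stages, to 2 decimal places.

2.75

lx = nx/n0 = nx/200: 1, 0.58, 0.32, 0.19, 0.11
lx·mx: 0, 0, 0.32, 0.342, 0.121 → R0 = 0.783
x·lx·mx: 0, 0, 0.64, 1.026, 0.484 → Σ = 2.15
T = 2.15 / 0.783 = 2.745849… → 2.75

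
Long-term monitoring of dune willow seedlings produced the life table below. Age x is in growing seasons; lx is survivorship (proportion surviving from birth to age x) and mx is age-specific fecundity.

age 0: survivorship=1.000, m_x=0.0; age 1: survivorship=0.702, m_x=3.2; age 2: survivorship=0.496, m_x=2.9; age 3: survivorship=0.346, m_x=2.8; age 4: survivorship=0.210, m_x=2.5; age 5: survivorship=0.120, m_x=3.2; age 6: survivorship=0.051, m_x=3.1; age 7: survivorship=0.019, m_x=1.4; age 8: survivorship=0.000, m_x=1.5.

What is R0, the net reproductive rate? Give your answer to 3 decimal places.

5.747

lx·mx by age: 0, 2.2464, 1.4384, 0.9688, 0.525, 0.384, 0.1581, 0.0266, 0
R0 = Σ lx·mx = 5.7473 → 5.747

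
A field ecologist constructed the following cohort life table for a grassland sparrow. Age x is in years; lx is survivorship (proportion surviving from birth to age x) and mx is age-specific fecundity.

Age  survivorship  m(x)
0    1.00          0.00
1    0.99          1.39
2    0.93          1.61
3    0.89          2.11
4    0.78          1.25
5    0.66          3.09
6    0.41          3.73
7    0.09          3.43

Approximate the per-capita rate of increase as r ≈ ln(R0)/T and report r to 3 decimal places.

0.613

R0 = Σ lx·mx = 0 + 1.3761 + 1.4973 + 1.8779 + 0.975 + 2.0394 + 1.5293 + 0.3087 = 9.6037
Σ x·lx·mx = 35.4381; T = 35.4381/9.6037 = 3.69005…
r ≈ ln(R0)/T = ln(9.6037)/3.69005… = 0.61304… → 0.613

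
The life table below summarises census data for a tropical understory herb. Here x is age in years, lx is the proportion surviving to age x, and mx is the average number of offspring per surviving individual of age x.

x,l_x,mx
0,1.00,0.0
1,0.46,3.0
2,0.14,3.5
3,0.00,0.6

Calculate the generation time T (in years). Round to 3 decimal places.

1.262

lx·mx: 0, 1.38, 0.49, 0 → R0 = 1.87
x·lx·mx: 0, 1.38, 0.98, 0 → Σ = 2.36
T = 2.36 / 1.87 = 1.262032… → 1.262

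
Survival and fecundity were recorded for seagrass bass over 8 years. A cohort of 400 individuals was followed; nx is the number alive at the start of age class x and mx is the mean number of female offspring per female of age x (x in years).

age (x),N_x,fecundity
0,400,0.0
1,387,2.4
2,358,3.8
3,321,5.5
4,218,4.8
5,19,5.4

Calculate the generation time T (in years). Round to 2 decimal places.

2.62

lx = nx/n0 = nx/400: 1, 0.9675, 0.895, 0.8025, 0.545, 0.0475
lx·mx: 0, 2.322, 3.401, 4.41375, 2.616, 0.2565 → R0 = 13.00925
x·lx·mx: 0, 2.322, 6.802, 13.24125, 10.464, 1.2825 → Σ = 34.11175
T = 34.11175 / 13.00925 = 2.622115… → 2.62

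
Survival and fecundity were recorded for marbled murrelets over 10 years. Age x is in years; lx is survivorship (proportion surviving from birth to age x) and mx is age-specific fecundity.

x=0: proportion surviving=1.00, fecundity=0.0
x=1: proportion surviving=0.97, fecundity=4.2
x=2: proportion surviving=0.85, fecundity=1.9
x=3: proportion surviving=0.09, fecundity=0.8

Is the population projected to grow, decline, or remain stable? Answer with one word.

R0 = Σ lx·mx = 0 + 4.074 + 1.615 + 0.072 = 5.761
R0 > 1, so the population is growing.

growing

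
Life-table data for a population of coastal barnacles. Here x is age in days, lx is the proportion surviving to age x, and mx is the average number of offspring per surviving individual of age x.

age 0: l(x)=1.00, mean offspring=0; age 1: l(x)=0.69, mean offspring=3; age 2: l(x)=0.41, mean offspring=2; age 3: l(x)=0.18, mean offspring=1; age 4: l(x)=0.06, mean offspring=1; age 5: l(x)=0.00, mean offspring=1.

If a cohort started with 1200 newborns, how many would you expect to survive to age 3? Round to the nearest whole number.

Expected survivors = N0 · l_3 = 1200 × 0.18 = 216 → 216

216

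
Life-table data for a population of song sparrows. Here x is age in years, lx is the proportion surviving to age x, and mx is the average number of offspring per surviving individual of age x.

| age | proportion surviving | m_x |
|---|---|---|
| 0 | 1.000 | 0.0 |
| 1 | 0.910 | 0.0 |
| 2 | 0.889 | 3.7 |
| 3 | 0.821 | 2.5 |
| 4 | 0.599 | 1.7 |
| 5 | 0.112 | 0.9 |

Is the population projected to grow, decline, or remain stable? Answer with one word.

R0 = Σ lx·mx = 0 + 0 + 3.2893 + 2.0525 + 1.0183 + 0.1008 = 6.4609
R0 > 1, so the population is growing.

growing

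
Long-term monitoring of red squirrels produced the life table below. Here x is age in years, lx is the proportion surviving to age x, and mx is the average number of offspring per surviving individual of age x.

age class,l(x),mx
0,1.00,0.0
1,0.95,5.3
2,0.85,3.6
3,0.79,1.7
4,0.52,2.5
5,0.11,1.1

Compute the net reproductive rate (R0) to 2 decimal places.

lx·mx by age: 0, 5.035, 3.06, 1.343, 1.3, 0.121
R0 = Σ lx·mx = 10.859 → 10.86

10.86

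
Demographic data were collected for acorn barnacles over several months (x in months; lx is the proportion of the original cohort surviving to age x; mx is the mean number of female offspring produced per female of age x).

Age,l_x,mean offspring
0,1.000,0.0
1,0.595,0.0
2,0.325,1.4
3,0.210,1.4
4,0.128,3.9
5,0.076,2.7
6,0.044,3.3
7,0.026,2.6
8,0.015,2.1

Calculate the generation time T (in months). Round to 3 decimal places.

3.776

lx·mx: 0, 0, 0.455, 0.294, 0.4992, 0.2052, 0.1452, 0.0676, 0.0315 → R0 = 1.6977
x·lx·mx: 0, 0, 0.91, 0.882, 1.9968, 1.026, 0.8712, 0.4732, 0.252 → Σ = 6.4112
T = 6.4112 / 1.6977 = 3.776403… → 3.776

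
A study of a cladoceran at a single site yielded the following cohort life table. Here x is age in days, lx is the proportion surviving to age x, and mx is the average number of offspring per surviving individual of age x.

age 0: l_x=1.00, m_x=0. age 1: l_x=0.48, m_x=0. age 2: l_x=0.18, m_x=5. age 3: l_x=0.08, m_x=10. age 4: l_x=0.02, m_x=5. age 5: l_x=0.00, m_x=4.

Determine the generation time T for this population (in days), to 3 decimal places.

2.556

lx·mx: 0, 0, 0.9, 0.8, 0.1, 0 → R0 = 1.8
x·lx·mx: 0, 0, 1.8, 2.4, 0.4, 0 → Σ = 4.6
T = 4.6 / 1.8 = 2.555556… → 2.556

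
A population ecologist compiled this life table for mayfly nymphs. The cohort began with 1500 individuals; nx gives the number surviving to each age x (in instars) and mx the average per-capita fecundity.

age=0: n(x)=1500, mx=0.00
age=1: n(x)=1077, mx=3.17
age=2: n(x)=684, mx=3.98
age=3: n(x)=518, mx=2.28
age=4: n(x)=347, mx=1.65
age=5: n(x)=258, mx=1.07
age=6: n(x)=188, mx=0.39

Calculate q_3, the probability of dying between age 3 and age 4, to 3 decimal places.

0.330

lx = nx/n0 = nx/1500: 1, 0.718, 0.456, 0.34533…, 0.23133…, 0.172, 0.12533…
q_3 = (l_3 − l_4) / l_3 = (0.345333… − 0.231333…) / 0.345333…
     = 0.114… / 0.345333… = 0.330116… → 0.330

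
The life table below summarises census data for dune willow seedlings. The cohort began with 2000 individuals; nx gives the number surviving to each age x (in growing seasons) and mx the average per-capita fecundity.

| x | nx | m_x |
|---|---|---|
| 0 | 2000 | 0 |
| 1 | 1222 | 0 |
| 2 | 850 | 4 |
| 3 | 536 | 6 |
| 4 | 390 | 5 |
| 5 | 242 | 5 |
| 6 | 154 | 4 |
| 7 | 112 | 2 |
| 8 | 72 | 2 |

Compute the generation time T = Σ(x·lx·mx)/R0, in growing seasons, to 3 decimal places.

lx = nx/n0 = nx/2000: 1, 0.611, 0.425, 0.268, 0.195, 0.121, 0.077, 0.056, 0.036
lx·mx: 0, 0, 1.7, 1.608, 0.975, 0.605, 0.308, 0.112, 0.072 → R0 = 5.38
x·lx·mx: 0, 0, 3.4, 4.824, 3.9, 3.025, 1.848, 0.784, 0.576 → Σ = 18.357
T = 18.357 / 5.38 = 3.412082… → 3.412

3.412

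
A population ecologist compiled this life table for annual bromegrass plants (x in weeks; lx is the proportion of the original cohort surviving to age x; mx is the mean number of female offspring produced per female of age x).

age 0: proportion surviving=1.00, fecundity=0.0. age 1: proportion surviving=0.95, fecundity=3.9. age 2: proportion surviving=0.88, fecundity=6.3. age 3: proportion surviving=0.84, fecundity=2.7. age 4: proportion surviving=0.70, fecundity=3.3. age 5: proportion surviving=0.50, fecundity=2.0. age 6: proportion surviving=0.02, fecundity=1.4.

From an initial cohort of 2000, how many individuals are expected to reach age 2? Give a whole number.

Expected survivors = N0 · l_2 = 2000 × 0.88 = 1760 → 1760

1760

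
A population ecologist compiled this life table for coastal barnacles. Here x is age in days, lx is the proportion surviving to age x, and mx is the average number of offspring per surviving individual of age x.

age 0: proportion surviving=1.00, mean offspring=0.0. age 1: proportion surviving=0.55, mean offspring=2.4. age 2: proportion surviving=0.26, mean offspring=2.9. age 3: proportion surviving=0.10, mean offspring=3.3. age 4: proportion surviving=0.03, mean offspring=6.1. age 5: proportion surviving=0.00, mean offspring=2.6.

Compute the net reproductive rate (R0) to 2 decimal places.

2.59

lx·mx by age: 0, 1.32, 0.754, 0.33, 0.183, 0
R0 = Σ lx·mx = 2.587 → 2.59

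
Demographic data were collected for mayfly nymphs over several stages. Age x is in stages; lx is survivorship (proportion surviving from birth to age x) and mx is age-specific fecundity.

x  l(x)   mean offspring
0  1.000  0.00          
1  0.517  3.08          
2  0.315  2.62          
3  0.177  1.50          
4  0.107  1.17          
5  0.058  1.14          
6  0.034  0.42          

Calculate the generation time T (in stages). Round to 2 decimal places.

1.72

lx·mx: 0, 1.59236, 0.8253, 0.2655, 0.12519, 0.06612, 0.01428 → R0 = 2.88875
x·lx·mx: 0, 1.59236, 1.6506, 0.7965, 0.50076, 0.3306, 0.08568 → Σ = 4.9565
T = 4.9565 / 2.88875 = 1.715794… → 1.72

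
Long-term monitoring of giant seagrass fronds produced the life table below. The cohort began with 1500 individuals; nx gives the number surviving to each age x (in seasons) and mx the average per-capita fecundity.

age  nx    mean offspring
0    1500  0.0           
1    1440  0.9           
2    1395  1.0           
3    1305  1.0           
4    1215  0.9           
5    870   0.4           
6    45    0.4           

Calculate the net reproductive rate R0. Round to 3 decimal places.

lx = nx/n0 = nx/1500: 1, 0.96, 0.93, 0.87, 0.81, 0.58, 0.03
lx·mx by age: 0, 0.864, 0.93, 0.87, 0.729, 0.232, 0.012
R0 = Σ lx·mx = 3.637 → 3.637

3.637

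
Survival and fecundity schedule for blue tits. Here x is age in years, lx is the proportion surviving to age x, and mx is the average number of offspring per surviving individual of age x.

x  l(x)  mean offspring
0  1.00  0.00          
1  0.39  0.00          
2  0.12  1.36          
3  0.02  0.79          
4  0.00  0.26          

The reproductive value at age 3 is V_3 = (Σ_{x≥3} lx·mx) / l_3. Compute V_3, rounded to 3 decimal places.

lx·mx for x ≥ 3: 0.0158, 0 → sum = 0.0158
V_3 = 0.0158 / l_3 = 0.0158 / 0.02 = 0.79 → 0.790

0.790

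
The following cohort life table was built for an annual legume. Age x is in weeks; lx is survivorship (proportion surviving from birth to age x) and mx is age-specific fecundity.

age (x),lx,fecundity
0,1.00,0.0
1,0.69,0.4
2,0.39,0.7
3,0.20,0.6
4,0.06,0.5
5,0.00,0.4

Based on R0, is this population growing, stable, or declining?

R0 = Σ lx·mx = 0 + 0.276 + 0.273 + 0.12 + 0.03 + 0 = 0.699
R0 < 1, so the population is declining.

declining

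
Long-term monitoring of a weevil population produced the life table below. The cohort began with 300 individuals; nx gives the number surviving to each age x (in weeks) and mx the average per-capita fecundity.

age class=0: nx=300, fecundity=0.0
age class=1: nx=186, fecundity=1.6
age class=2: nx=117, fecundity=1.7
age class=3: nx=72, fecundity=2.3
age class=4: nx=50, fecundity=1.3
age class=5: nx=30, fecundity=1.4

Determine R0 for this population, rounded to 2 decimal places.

2.56

lx = nx/n0 = nx/300: 1, 0.62, 0.39, 0.24, 0.16667…, 0.1
lx·mx by age: 0, 0.992, 0.663, 0.552, 0.216667…, 0.14
R0 = Σ lx·mx = 2.563667… → 2.56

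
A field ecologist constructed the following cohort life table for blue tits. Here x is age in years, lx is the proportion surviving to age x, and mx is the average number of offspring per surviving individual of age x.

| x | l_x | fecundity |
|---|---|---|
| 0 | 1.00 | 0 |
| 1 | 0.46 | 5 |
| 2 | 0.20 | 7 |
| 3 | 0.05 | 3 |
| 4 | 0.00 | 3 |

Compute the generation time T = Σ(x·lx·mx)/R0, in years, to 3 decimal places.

1.442

lx·mx: 0, 2.3, 1.4, 0.15, 0 → R0 = 3.85
x·lx·mx: 0, 2.3, 2.8, 0.45, 0 → Σ = 5.55
T = 5.55 / 3.85 = 1.441558… → 1.442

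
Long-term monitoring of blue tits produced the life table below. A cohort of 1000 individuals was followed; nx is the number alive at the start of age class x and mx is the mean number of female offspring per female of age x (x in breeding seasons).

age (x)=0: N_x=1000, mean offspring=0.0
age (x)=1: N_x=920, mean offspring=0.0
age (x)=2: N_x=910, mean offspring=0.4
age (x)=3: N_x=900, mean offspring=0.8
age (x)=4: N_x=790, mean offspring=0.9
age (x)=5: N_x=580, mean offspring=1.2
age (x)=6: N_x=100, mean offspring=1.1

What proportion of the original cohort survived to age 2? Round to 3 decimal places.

l_2 = n_2/n_0 = 910/1000 = 0.91 → 0.910

0.910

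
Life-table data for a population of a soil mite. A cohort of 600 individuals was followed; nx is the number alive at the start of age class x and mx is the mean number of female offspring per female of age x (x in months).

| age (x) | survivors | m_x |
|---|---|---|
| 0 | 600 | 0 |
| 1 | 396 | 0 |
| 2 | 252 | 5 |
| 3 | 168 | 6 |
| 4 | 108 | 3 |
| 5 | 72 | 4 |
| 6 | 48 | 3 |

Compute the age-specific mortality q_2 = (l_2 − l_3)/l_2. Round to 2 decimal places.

lx = nx/n0 = nx/600: 1, 0.66, 0.42, 0.28, 0.18, 0.12, 0.08
q_2 = (l_2 − l_3) / l_2 = (0.42 − 0.28) / 0.42
     = 0.14 / 0.42 = 0.333333… → 0.33

0.33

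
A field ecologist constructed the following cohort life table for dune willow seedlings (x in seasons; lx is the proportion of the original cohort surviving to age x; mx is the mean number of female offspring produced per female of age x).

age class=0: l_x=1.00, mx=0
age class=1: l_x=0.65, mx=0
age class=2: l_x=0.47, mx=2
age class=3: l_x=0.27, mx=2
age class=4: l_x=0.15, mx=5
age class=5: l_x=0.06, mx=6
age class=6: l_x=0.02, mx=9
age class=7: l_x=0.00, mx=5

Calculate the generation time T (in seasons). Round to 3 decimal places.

3.386

lx·mx: 0, 0, 0.94, 0.54, 0.75, 0.36, 0.18, 0 → R0 = 2.77
x·lx·mx: 0, 0, 1.88, 1.62, 3, 1.8, 1.08, 0 → Σ = 9.38
T = 9.38 / 2.77 = 3.386282… → 3.386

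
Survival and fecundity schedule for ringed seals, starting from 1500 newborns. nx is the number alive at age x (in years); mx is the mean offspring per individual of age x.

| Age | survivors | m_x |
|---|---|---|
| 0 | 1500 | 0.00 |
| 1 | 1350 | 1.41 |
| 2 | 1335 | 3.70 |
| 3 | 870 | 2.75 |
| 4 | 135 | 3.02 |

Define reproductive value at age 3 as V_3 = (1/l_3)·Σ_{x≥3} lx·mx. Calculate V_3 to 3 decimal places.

lx = nx/n0 = nx/1500: 1, 0.9, 0.89, 0.58, 0.09
lx·mx for x ≥ 3: 1.595, 0.2718 → sum = 1.8668
V_3 = 1.8668 / l_3 = 1.8668 / 0.58 = 3.218621… → 3.219

3.219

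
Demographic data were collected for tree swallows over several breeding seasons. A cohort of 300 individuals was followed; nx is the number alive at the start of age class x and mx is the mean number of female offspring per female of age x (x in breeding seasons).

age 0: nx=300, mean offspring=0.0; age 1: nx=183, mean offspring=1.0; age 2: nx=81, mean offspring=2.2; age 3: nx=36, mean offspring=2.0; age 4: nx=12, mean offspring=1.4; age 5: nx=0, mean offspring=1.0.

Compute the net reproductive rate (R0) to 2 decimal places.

1.50

lx = nx/n0 = nx/300: 1, 0.61, 0.27, 0.12, 0.04, 0
lx·mx by age: 0, 0.61, 0.594, 0.24, 0.056, 0
R0 = Σ lx·mx = 1.5 → 1.50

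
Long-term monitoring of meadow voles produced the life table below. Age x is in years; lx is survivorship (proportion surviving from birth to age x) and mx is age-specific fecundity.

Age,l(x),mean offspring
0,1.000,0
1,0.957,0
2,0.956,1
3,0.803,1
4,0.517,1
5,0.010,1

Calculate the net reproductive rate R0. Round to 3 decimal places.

lx·mx by age: 0, 0, 0.956, 0.803, 0.517, 0.01
R0 = Σ lx·mx = 2.286 → 2.286

2.286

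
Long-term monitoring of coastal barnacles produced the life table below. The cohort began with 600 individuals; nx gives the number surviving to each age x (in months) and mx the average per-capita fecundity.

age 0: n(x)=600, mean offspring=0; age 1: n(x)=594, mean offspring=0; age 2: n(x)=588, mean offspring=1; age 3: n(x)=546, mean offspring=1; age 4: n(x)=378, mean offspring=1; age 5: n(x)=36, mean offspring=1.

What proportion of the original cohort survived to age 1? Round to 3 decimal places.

l_1 = n_1/n_0 = 594/600 = 0.99 → 0.990

0.990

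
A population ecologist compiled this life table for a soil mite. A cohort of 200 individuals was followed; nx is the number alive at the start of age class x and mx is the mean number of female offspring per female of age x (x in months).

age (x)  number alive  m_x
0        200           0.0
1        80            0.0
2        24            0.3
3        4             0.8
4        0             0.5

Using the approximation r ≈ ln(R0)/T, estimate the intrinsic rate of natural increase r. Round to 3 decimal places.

lx = nx/n0 = nx/200: 1, 0.4, 0.12, 0.02, 0
R0 = Σ lx·mx = 0 + 0 + 0.036 + 0.016 + 0 = 0.052
Σ x·lx·mx = 0.12; T = 0.12/0.052 = 2.30769…
r ≈ ln(R0)/T = ln(0.052)/2.30769… = -1.28116… → -1.281

-1.281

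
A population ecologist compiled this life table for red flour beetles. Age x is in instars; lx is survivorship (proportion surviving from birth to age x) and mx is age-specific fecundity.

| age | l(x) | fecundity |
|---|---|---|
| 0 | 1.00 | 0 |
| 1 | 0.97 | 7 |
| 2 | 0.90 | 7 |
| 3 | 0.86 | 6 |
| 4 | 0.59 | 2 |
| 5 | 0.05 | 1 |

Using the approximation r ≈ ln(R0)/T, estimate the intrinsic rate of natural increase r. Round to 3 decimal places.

1.452

R0 = Σ lx·mx = 0 + 6.79 + 6.3 + 5.16 + 1.18 + 0.05 = 19.48
Σ x·lx·mx = 39.84; T = 39.84/19.48 = 2.04517…
r ≈ ln(R0)/T = ln(19.48)/2.04517… = 1.4519… → 1.452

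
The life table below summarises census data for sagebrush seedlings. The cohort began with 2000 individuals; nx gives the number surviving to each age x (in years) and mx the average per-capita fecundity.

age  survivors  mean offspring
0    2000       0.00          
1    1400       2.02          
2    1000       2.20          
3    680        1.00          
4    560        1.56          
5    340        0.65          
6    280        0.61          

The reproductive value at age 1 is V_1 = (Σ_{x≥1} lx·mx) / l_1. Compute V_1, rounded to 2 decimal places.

lx = nx/n0 = nx/2000: 1, 0.7, 0.5, 0.34, 0.28, 0.17, 0.14
lx·mx for x ≥ 1: 1.414, 1.1, 0.34, 0.4368, 0.1105, 0.0854 → sum = 3.4867
V_1 = 3.4867 / l_1 = 3.4867 / 0.7 = 4.981 → 4.98

4.98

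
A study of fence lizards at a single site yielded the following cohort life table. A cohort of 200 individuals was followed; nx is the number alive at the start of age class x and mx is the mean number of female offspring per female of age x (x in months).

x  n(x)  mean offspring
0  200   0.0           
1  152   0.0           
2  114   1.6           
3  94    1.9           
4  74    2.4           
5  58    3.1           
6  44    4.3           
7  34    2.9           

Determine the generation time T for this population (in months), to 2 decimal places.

lx = nx/n0 = nx/200: 1, 0.76, 0.57, 0.47, 0.37, 0.29, 0.22, 0.17
lx·mx: 0, 0, 0.912, 0.893, 0.888, 0.899, 0.946, 0.493 → R0 = 5.031
x·lx·mx: 0, 0, 1.824, 2.679, 3.552, 4.495, 5.676, 3.451 → Σ = 21.677
T = 21.677 / 5.031 = 4.308686… → 4.31

4.31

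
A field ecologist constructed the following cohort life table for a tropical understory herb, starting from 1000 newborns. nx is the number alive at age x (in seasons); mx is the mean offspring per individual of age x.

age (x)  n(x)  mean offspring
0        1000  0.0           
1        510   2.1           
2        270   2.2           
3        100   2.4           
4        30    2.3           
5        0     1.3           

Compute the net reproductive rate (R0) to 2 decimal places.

lx = nx/n0 = nx/1000: 1, 0.51, 0.27, 0.1, 0.03, 0
lx·mx by age: 0, 1.071, 0.594, 0.24, 0.069, 0
R0 = Σ lx·mx = 1.974 → 1.97

1.97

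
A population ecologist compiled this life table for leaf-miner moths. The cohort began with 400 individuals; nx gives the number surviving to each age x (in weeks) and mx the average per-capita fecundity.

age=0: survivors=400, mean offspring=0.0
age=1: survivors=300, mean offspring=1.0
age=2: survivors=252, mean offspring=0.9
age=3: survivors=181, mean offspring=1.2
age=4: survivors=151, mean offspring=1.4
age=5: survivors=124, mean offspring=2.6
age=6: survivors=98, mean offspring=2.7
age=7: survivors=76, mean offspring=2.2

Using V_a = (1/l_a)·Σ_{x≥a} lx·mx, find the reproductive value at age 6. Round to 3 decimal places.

4.406

lx = nx/n0 = nx/400: 1, 0.75, 0.63, 0.4525, 0.3775, 0.31, 0.245, 0.19
lx·mx for x ≥ 6: 0.6615, 0.418 → sum = 1.0795
V_6 = 1.0795 / l_6 = 1.0795 / 0.245 = 4.406122… → 4.406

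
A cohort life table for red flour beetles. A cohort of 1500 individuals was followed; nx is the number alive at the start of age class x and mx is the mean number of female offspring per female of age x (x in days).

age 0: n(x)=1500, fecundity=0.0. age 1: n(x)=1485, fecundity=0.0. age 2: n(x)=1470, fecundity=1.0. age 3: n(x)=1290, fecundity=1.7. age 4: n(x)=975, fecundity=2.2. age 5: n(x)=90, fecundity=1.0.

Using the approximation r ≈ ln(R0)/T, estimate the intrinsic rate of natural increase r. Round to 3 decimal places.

0.435

lx = nx/n0 = nx/1500: 1, 0.99, 0.98, 0.86, 0.65, 0.06
R0 = Σ lx·mx = 0 + 0 + 0.98 + 1.462 + 1.43 + 0.06 = 3.932
Σ x·lx·mx = 12.366; T = 12.366/3.932 = 3.14496…
r ≈ ln(R0)/T = ln(3.932)/3.14496… = 0.43535… → 0.435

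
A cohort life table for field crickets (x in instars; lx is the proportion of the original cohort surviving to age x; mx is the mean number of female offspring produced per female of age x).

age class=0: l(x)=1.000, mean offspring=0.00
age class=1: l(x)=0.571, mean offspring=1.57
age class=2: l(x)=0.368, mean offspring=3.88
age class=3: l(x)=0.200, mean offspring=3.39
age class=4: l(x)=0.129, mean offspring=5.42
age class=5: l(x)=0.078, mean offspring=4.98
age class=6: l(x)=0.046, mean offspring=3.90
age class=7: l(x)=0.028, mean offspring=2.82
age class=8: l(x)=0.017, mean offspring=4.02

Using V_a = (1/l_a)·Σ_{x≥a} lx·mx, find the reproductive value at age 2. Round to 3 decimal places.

lx·mx for x ≥ 2: 1.42784, 0.678, 0.69918, 0.38844, 0.1794, 0.07896, 0.06834 → sum = 3.52016
V_2 = 3.52016 / l_2 = 3.52016 / 0.368 = 9.565652… → 9.566

9.566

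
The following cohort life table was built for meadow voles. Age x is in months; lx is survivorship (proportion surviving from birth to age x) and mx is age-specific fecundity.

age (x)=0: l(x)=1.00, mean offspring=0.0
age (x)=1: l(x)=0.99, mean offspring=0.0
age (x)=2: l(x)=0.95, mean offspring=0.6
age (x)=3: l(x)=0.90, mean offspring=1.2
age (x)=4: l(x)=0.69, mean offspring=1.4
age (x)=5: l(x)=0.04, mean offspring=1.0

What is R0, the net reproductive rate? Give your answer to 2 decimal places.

2.66

lx·mx by age: 0, 0, 0.57, 1.08, 0.966, 0.04
R0 = Σ lx·mx = 2.656 → 2.66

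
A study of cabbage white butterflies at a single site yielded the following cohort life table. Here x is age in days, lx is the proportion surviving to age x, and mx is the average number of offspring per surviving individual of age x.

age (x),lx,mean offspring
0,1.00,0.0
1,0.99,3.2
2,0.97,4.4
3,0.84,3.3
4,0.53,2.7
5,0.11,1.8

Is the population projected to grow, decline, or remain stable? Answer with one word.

R0 = Σ lx·mx = 0 + 3.168 + 4.268 + 2.772 + 1.431 + 0.198 = 11.837
R0 > 1, so the population is growing.

growing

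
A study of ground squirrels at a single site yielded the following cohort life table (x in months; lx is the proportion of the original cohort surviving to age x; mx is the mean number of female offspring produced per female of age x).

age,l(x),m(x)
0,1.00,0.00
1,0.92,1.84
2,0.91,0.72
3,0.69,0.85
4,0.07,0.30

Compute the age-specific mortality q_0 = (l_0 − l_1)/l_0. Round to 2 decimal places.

0.08

q_0 = (l_0 − l_1) / l_0 = (1 − 0.92) / 1
     = 0.08 / 1 = 0.08 → 0.08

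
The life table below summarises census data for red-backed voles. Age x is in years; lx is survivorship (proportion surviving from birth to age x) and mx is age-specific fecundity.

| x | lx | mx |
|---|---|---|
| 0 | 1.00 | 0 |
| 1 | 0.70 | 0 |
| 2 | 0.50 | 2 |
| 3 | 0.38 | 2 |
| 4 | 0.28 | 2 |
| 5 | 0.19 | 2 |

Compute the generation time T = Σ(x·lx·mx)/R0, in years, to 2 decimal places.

lx·mx: 0, 0, 1, 0.76, 0.56, 0.38 → R0 = 2.7
x·lx·mx: 0, 0, 2, 2.28, 2.24, 1.9 → Σ = 8.42
T = 8.42 / 2.7 = 3.118519… → 3.12

3.12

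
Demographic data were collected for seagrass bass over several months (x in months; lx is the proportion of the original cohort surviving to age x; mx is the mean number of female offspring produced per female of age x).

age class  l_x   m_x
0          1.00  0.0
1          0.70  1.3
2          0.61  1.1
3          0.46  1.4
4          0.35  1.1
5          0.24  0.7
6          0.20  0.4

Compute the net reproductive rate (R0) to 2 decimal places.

lx·mx by age: 0, 0.91, 0.671, 0.644, 0.385, 0.168, 0.08
R0 = Σ lx·mx = 2.858 → 2.86

2.86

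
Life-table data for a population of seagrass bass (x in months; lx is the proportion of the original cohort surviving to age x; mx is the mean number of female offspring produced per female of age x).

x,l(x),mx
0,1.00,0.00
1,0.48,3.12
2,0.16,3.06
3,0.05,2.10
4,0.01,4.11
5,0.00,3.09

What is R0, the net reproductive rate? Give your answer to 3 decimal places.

lx·mx by age: 0, 1.4976, 0.4896, 0.105, 0.0411, 0
R0 = Σ lx·mx = 2.1333 → 2.133

2.133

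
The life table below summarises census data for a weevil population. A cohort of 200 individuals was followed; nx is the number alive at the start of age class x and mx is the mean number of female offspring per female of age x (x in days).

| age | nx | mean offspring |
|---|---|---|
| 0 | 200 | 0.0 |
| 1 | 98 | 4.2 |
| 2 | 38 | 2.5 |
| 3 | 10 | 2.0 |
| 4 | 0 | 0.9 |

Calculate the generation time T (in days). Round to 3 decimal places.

lx = nx/n0 = nx/200: 1, 0.49, 0.19, 0.05, 0
lx·mx: 0, 2.058, 0.475, 0.1, 0 → R0 = 2.633
x·lx·mx: 0, 2.058, 0.95, 0.3, 0 → Σ = 3.308
T = 3.308 / 2.633 = 1.256362… → 1.256

1.256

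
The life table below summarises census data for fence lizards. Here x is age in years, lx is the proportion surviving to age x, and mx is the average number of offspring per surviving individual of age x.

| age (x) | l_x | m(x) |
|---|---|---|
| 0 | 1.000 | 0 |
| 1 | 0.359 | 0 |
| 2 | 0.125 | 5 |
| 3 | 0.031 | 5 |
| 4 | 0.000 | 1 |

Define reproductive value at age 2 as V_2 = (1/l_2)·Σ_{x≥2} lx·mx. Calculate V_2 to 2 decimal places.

lx·mx for x ≥ 2: 0.625, 0.155, 0 → sum = 0.78
V_2 = 0.78 / l_2 = 0.78 / 0.125 = 6.24 → 6.24

6.24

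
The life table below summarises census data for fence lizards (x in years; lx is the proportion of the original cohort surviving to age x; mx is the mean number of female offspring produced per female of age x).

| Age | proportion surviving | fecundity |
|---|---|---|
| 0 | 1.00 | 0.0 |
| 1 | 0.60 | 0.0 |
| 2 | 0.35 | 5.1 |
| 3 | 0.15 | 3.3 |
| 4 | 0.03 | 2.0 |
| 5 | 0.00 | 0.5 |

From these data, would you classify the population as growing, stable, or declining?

R0 = Σ lx·mx = 0 + 0 + 1.785 + 0.495 + 0.06 + 0 = 2.34
R0 > 1, so the population is growing.

growing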